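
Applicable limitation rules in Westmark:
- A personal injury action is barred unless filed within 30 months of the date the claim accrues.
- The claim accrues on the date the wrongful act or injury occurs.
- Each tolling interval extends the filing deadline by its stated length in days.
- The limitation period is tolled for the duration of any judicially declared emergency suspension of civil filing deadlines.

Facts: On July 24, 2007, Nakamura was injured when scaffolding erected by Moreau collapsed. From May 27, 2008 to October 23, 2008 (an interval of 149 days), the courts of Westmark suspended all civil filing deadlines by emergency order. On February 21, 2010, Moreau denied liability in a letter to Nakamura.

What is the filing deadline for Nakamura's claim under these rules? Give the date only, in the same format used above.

June 22, 2010

The claim accrued on July 24, 2007, the date of the act.
The untolled deadline — 30 months after July 24, 2007 — is January 24, 2010.
Because the emergency suspension of filing deadlines ran from May 27, 2008 to October 23, 2008, the deadline is extended by 149 days to June 22, 2010.
Nothing else in the chronology tolls or restarts the period.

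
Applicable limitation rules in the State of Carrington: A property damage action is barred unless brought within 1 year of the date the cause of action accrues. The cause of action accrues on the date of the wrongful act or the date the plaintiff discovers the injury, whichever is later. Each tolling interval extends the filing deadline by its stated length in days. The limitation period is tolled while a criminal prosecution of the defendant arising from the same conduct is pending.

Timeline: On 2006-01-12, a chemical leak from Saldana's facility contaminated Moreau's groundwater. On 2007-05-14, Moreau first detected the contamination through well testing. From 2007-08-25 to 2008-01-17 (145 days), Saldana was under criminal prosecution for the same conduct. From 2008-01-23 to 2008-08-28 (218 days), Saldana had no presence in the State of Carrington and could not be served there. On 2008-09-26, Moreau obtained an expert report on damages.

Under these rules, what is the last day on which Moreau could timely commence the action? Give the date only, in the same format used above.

The claim accrued on 2007-05-14 — the later of the 2006-01-12 act and the 2007-05-14 discovery.
1 year from 2007-05-14 is 2008-05-14.
Because the pending criminal prosecution ran from 2007-08-25 to 2008-01-17, the deadline is extended by 145 days to 2008-10-06.
No stated provision tolls the period for the defendant's absence, so the interval from 2008-01-23 to 2008-08-28 has no effect on the deadline.
Nothing else in the chronology tolls or restarts the period.

2008-10-06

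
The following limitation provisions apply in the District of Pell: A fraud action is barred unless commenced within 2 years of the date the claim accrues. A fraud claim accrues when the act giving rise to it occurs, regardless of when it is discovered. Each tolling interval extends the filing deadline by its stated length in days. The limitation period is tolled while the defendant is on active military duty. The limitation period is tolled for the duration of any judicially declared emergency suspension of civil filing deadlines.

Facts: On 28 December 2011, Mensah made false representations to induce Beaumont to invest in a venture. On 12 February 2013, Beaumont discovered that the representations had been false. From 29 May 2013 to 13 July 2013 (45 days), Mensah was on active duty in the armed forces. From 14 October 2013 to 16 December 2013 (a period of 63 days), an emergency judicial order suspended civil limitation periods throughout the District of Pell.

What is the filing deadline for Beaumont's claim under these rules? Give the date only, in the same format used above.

Accrual is governed by the date of the act, so the period began to run on 28 December 2011; the later discovery on 12 February 2013 is irrelevant under the stated rule.
Adding the 2 years base period to 28 December 2011 gives a deadline of 28 December 2013, before any tolling.
Because the defendant's active military service ran from 29 May 2013 to 13 July 2013, the deadline is extended by 45 days to 11 February 2014.
The emergency suspension of filing deadlines from 14 October 2013 to 16 December 2013 tolled the period for 63 days, extending the deadline to 15 April 2014.

15 April 2014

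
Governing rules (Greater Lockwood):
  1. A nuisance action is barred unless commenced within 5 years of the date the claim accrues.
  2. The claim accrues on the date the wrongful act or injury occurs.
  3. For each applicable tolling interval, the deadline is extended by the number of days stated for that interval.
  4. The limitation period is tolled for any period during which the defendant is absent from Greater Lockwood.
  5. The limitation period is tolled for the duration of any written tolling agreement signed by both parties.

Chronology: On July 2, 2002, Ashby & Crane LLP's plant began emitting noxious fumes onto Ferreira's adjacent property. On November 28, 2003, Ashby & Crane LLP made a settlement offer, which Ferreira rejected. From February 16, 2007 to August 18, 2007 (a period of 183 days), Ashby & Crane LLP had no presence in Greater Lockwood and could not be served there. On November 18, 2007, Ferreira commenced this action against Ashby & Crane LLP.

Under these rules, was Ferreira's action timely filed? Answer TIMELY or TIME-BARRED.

The claim accrued on July 2, 2002, when the wrongful act occurred.
Adding the 5 years base period to July 2, 2002 gives a deadline of July 2, 2007, before any tolling.
The defendant's absence from the jurisdiction from February 16, 2007 to August 18, 2007 tolled the period for 183 days, extending the deadline to January 1, 2008.
The other events in the timeline have no effect on the limitation period under the stated rules.
Filing on November 18, 2007 beat the January 1, 2008 deadline — the action is timely.

TIMELY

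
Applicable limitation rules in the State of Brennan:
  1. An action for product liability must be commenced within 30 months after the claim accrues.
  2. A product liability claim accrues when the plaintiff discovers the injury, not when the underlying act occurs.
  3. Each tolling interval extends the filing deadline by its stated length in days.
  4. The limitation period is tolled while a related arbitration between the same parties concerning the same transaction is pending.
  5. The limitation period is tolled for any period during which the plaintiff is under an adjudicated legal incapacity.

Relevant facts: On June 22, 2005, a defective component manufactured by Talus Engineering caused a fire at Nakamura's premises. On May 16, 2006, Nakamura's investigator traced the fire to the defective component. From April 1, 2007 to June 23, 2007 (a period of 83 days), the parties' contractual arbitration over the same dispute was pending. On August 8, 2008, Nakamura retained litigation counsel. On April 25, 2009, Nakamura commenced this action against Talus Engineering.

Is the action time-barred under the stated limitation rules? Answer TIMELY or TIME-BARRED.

TIME-BARRED

Accrual is tied to discovery, so the period began on May 16, 2006 rather than on June 22, 2005 when the act occurred.
The untolled deadline — 30 months after May 16, 2006 — is November 16, 2008.
The period was tolled for 83 days by the pending related arbitration (April 1, 2007 to June 23, 2007), pushing the deadline to February 7, 2009.
Nothing else in the chronology tolls or restarts the period.
Filing on April 25, 2009 missed the February 7, 2009 deadline — the action is time-barred.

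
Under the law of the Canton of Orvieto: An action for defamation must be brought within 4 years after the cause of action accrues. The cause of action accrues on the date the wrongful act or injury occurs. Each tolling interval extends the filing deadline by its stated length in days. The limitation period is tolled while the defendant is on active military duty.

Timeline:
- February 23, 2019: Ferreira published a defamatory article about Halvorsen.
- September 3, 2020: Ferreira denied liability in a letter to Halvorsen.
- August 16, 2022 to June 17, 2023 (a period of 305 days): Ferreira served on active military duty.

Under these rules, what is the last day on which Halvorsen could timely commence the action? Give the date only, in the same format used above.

The limitation period began to run on February 23, 2019.
4 years from February 23, 2019 is February 23, 2023.
Because the defendant's active military service ran from August 16, 2022 to June 17, 2023, the deadline is extended by 305 days to December 25, 2023.
None of the other events listed affects the running of the period under the stated rules.

December 25, 2023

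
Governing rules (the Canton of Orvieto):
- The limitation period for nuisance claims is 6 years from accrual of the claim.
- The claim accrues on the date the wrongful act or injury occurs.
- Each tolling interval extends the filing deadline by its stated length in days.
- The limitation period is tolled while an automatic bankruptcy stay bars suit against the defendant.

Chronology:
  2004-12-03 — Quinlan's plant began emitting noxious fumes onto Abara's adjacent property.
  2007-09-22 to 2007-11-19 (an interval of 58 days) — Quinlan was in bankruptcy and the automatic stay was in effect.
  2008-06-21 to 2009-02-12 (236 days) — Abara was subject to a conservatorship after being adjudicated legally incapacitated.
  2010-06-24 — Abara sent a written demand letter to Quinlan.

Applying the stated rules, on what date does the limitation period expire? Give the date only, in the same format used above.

2011-01-30

The claim accrued on 2004-12-03, the date of the act.
The untolled deadline — 6 years after 2004-12-03 — is 2010-12-03.
The period was tolled for 58 days by the automatic bankruptcy stay (2007-09-22 to 2007-11-19), pushing the deadline to 2011-01-30.
The plaintiff's legal incapacity from 2008-06-21 to 2009-02-12 does not toll the period, because no stated rule makes the plaintiff's incapacity a tolling event.
None of the other events listed affects the running of the period under the stated rules.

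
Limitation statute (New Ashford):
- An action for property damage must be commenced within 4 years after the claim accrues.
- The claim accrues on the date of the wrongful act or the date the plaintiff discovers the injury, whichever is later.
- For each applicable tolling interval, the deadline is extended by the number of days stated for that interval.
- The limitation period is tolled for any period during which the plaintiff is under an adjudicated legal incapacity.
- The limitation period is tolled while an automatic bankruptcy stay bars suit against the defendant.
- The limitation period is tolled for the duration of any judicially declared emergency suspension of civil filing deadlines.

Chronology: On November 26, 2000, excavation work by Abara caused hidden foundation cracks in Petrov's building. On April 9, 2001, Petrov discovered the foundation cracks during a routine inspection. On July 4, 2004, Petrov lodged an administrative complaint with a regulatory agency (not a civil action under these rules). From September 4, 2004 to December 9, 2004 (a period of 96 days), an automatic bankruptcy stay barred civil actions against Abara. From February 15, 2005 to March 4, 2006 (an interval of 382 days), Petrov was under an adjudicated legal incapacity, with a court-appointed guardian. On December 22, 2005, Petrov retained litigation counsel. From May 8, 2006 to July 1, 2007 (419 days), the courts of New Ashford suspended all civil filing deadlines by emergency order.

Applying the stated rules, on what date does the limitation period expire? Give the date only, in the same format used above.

September 23, 2007

The claim accrued on April 9, 2001 — the later of the November 26, 2000 act and the April 9, 2001 discovery.
4 years from April 9, 2001 is April 9, 2005.
The automatic bankruptcy stay from September 4, 2004 to December 9, 2004 tolled the period for 96 days, extending the deadline to July 14, 2005.
The plaintiff's legal incapacity from February 15, 2005 to March 4, 2006 tolled the period for 382 days, extending the deadline to July 31, 2006.
The emergency suspension of filing deadlines from May 8, 2006 to July 1, 2007 tolled the period for 419 days, extending the deadline to September 23, 2007.
The other events in the timeline have no effect on the limitation period under the stated rules.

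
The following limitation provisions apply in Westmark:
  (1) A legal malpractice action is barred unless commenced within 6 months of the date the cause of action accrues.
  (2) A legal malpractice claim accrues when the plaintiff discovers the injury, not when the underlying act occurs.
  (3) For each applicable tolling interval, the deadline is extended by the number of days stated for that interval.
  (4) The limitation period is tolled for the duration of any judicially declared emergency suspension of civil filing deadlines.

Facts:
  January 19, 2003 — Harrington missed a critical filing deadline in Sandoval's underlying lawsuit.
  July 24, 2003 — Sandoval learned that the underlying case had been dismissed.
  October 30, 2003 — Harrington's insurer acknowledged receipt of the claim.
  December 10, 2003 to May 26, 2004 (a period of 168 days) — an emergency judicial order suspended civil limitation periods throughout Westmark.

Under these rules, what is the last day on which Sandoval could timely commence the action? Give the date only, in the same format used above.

July 10, 2004

Accrual is tied to discovery, so the period began on July 24, 2003 rather than on January 19, 2003 when the act occurred.
The untolled deadline — 6 months after July 24, 2003 — is January 24, 2004.
The period was tolled for 168 days by the emergency suspension of filing deadlines (December 10, 2003 to May 26, 2004), pushing the deadline to July 10, 2004.
The other events in the timeline have no effect on the limitation period under the stated rules.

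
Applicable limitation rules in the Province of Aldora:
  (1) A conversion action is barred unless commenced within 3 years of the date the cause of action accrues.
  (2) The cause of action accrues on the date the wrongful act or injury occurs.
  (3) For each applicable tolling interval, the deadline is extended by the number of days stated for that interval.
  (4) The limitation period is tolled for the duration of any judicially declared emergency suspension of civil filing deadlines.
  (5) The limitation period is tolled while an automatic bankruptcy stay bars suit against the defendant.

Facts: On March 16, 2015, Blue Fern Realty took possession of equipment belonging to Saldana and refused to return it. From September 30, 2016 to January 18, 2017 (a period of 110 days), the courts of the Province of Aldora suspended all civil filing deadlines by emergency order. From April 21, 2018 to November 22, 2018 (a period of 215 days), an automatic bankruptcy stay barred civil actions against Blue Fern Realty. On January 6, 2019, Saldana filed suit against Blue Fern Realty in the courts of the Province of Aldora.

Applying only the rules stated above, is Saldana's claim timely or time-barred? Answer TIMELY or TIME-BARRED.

TIMELY

The claim accrued on March 16, 2015, when the wrongful act occurred.
Adding the 3 years base period to March 16, 2015 gives a deadline of March 16, 2018, before any tolling.
Because the emergency suspension of filing deadlines ran from September 30, 2016 to January 18, 2017, the deadline is extended by 110 days to July 4, 2018.
The period was tolled for 215 days by the automatic bankruptcy stay (April 21, 2018 to November 22, 2018), pushing the deadline to February 4, 2019.
The January 6, 2019 filing precedes the February 4, 2019 deadline; the claim is timely.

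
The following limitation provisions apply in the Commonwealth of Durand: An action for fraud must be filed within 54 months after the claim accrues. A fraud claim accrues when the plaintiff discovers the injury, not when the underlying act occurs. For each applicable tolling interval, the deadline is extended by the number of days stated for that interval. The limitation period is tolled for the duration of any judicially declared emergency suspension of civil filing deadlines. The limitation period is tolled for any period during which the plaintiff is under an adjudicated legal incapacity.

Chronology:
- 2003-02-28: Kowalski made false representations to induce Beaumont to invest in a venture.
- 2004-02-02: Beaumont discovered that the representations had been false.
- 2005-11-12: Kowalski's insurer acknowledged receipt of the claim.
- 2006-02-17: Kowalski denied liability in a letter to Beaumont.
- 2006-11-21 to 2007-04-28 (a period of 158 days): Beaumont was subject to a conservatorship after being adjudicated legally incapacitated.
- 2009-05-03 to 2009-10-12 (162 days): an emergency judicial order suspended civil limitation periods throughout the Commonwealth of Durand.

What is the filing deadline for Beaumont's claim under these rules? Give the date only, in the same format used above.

2009-01-07

Accrual is tied to discovery, so the period began on 2004-02-02 rather than on 2003-02-28 when the act occurred.
The untolled deadline — 54 months after 2004-02-02 — is 2008-08-02.
The period was tolled for 158 days by the plaintiff's legal incapacity (2006-11-21 to 2007-04-28), pushing the deadline to 2009-01-07.
The emergency suspension of filing deadlines starting 2009-05-03 came too late — the period had run on 2009-01-07 — and so does not extend the deadline.
The other events in the timeline have no effect on the limitation period under the stated rules.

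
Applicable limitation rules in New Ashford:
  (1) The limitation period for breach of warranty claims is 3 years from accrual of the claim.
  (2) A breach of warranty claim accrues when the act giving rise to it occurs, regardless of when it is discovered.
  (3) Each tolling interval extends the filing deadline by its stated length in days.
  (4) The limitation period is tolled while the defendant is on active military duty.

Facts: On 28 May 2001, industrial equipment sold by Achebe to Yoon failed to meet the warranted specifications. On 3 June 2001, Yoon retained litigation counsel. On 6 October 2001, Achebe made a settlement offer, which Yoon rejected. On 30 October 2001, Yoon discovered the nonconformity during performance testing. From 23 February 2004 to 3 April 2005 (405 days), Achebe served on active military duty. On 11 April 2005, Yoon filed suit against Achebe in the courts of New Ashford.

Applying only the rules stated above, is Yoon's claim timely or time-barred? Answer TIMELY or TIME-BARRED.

TIMELY

The claim accrued on 28 May 2001, when the wrongful act occurred; under the stated occurrence rule the 30 October 2001 discovery does not delay accrual.
Adding the 3 years base period to 28 May 2001 gives a deadline of 28 May 2004, before any tolling.
Because the defendant's active military service ran from 23 February 2004 to 3 April 2005, the deadline is extended by 405 days to 7 July 2005.
Nothing else in the chronology tolls or restarts the period.
Filing on 11 April 2005 beat the 7 July 2005 deadline — the action is timely.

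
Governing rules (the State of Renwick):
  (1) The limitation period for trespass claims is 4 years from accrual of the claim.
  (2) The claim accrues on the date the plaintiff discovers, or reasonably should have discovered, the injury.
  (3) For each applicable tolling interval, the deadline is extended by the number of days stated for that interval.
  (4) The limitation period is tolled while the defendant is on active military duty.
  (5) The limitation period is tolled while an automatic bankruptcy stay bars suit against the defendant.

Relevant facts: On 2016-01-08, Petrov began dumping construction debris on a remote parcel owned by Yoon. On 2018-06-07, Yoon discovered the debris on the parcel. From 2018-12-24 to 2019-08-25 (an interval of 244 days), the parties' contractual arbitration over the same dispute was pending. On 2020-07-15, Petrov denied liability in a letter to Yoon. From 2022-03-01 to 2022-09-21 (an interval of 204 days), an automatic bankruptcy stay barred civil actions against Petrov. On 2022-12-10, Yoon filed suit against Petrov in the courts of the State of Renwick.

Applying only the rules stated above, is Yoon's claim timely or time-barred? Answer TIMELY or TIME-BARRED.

TIMELY

Accrual is tied to discovery, so the period began on 2018-06-07 rather than on 2016-01-08 when the act occurred.
4 years from 2018-06-07 is 2022-06-07.
The automatic bankruptcy stay from 2022-03-01 to 2022-09-21 tolled the period for 204 days, extending the deadline to 2022-12-28.
No stated provision tolls the period for a pending arbitration, so the interval from 2018-12-24 to 2019-08-25 has no effect on the deadline.
None of the other events listed affects the running of the period under the stated rules.
Filing on 2022-12-10 beat the 2022-12-28 deadline — the action is timely.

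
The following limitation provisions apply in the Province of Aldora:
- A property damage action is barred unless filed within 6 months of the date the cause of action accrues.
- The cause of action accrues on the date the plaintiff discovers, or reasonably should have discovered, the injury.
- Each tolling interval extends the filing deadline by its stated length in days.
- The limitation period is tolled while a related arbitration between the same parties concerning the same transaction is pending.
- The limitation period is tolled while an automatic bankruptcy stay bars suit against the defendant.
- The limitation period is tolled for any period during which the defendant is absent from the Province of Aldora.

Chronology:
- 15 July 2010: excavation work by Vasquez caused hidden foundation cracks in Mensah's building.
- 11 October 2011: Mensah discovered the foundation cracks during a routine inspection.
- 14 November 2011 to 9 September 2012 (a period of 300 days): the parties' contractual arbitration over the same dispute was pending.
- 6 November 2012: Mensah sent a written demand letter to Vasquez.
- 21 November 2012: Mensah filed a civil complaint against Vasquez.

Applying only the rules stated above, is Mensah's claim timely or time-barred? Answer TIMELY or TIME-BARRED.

TIMELY

The claim did not accrue until Mensah discovered the injury on 11 October 2011; the 15 July 2010 act date does not start the clock under the stated rule.
Adding the 6 months base period to 11 October 2011 gives a deadline of 11 April 2012, before any tolling.
Because the pending related arbitration ran from 14 November 2011 to 9 September 2012, the deadline is extended by 300 days to 5 February 2013.
The other events in the timeline have no effect on the limitation period under the stated rules.
The 21 November 2012 filing precedes the 5 February 2013 deadline; the claim is timely.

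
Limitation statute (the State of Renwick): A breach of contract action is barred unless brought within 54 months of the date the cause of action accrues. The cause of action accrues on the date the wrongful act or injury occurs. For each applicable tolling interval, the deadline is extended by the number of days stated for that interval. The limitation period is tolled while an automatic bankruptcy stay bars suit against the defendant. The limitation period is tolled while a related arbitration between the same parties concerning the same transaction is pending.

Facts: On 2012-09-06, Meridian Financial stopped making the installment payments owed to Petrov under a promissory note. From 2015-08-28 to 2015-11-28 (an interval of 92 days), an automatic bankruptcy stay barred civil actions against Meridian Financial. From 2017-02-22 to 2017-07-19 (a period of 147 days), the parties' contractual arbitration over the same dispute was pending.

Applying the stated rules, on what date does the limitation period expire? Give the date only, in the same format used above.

The limitation period began to run on 2012-09-06.
Adding the 54 months base period to 2012-09-06 gives a deadline of 2017-03-06, before any tolling.
The automatic bankruptcy stay from 2015-08-28 to 2015-11-28 tolled the period for 92 days, extending the deadline to 2017-06-06.
The period was tolled for 147 days by the pending related arbitration (2017-02-22 to 2017-07-19), pushing the deadline to 2017-10-31.

2017-10-31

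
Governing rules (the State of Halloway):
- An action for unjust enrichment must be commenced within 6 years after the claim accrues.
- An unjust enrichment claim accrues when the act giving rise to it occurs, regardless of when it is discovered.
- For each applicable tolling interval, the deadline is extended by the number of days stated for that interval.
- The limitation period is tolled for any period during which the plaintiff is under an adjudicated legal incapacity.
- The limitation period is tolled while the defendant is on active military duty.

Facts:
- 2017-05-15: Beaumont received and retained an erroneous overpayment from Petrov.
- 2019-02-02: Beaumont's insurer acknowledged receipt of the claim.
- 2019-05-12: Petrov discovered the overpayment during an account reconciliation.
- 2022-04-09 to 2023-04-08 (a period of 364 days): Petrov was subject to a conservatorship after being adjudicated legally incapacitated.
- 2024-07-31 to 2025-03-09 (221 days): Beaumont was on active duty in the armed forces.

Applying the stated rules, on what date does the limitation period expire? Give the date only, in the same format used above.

2024-05-13

Accrual is governed by the date of the act, so the period began to run on 2017-05-15; the later discovery on 2019-05-12 is irrelevant under the stated rule.
Adding the 6 years base period to 2017-05-15 gives a deadline of 2023-05-15, before any tolling.
The period was tolled for 364 days by the plaintiff's legal incapacity (2022-04-09 to 2023-04-08), pushing the deadline to 2024-05-13.
The defendant's active military service from 2024-07-31 to 2025-03-09 began after the period had already run on 2024-05-13, so it has no tolling effect.
Nothing else in the chronology tolls or restarts the period.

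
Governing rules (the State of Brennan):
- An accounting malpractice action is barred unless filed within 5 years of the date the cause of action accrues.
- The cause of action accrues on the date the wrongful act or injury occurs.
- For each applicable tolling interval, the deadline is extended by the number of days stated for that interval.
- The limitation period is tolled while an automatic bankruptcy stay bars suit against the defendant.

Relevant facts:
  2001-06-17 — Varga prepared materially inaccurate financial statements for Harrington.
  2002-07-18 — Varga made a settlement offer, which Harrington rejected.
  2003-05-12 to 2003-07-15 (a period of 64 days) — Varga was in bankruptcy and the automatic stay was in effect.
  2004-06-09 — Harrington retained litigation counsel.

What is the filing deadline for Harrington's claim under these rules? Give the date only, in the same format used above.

2006-08-20

The cause of action accrued on 2001-06-17, the date of the act.
Adding the 5 years base period to 2001-06-17 gives a deadline of 2006-06-17, before any tolling.
The automatic bankruptcy stay from 2003-05-12 to 2003-07-15 tolled the period for 64 days, extending the deadline to 2006-08-20.
None of the other events listed affects the running of the period under the stated rules.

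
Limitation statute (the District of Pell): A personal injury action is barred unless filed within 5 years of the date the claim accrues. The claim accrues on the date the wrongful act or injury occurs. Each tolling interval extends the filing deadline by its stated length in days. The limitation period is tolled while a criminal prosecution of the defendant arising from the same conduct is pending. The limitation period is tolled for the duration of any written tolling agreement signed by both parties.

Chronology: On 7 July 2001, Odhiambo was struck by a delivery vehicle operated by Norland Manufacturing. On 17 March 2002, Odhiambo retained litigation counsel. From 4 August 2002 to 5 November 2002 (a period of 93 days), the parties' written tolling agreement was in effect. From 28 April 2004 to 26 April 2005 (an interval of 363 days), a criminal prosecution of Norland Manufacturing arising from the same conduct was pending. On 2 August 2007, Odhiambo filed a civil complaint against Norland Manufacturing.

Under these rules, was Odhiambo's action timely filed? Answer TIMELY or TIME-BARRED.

TIMELY

The claim accrued on 7 July 2001, when the wrongful act occurred.
Adding the 5 years base period to 7 July 2001 gives a deadline of 7 July 2006, before any tolling.
Because the written tolling agreement ran from 4 August 2002 to 5 November 2002, the deadline is extended by 93 days to 8 October 2006.
Because the pending criminal prosecution ran from 28 April 2004 to 26 April 2005, the deadline is extended by 363 days to 6 October 2007.
None of the other events listed affects the running of the period under the stated rules.
Odhiambo filed on 2 August 2007, before the 6 October 2007 deadline, so the action is timely.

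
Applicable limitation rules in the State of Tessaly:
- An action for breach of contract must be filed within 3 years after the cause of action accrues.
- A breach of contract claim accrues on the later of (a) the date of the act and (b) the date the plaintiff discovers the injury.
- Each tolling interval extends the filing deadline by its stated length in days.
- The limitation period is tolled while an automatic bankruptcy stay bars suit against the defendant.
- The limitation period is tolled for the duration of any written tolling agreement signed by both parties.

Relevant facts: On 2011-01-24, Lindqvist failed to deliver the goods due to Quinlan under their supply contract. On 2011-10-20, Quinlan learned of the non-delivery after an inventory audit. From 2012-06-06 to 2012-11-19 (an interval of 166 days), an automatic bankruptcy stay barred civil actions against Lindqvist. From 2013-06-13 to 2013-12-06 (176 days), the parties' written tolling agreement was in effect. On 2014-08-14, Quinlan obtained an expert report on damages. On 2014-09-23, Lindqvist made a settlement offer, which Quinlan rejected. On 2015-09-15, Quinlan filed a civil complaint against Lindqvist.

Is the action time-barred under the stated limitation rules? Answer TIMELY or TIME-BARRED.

Because discovery on 2011-10-20 post-dates the 2011-01-24 act, accrual under the later-of rule falls on 2011-10-20.
The untolled deadline — 3 years after 2011-10-20 — is 2014-10-20.
The period was tolled for 166 days by the automatic bankruptcy stay (2012-06-06 to 2012-11-19), pushing the deadline to 2015-04-04.
The written tolling agreement from 2013-06-13 to 2013-12-06 tolled the period for 176 days, extending the deadline to 2015-09-27.
Nothing else in the chronology tolls or restarts the period.
Quinlan filed on 2015-09-15, before the 2015-09-27 deadline, so the action is timely.

TIMELY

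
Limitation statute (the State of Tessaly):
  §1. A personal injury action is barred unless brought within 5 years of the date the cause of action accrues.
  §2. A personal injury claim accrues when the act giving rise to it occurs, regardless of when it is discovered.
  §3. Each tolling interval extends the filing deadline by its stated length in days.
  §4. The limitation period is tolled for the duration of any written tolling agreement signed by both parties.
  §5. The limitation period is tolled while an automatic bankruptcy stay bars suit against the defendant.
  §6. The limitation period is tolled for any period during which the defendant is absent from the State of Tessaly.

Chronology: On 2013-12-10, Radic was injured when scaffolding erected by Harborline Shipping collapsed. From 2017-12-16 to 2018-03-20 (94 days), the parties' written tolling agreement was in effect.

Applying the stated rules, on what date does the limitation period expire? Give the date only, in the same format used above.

The claim accrued on 2013-12-10, when the wrongful act occurred.
5 years from 2013-12-10 is 2018-12-10.
Because the written tolling agreement ran from 2017-12-16 to 2018-03-20, the deadline is extended by 94 days to 2019-03-14.

2019-03-14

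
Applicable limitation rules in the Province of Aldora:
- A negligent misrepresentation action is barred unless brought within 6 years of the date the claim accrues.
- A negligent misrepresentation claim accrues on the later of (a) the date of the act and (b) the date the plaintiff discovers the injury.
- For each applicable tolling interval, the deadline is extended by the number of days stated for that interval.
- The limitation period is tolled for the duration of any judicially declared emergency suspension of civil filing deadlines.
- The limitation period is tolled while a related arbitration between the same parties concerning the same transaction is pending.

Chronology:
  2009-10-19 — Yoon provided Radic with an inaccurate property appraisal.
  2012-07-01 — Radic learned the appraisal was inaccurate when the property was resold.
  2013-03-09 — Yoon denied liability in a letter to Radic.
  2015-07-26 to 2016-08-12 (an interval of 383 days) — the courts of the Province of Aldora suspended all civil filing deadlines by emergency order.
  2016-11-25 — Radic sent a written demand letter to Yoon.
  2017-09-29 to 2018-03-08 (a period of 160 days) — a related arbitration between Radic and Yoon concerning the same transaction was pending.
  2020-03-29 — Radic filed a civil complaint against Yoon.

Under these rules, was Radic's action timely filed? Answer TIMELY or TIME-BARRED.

TIME-BARRED

Because discovery on 2012-07-01 post-dates the 2009-10-19 act, accrual under the later-of rule falls on 2012-07-01.
6 years from 2012-07-01 is 2018-07-01.
The emergency suspension of filing deadlines from 2015-07-26 to 2016-08-12 tolled the period for 383 days, extending the deadline to 2019-07-19.
The pending related arbitration from 2017-09-29 to 2018-03-08 tolled the period for 160 days, extending the deadline to 2019-12-26.
None of the other events listed affects the running of the period under the stated rules.
Filing on 2020-03-29 missed the 2019-12-26 deadline — the action is time-barred.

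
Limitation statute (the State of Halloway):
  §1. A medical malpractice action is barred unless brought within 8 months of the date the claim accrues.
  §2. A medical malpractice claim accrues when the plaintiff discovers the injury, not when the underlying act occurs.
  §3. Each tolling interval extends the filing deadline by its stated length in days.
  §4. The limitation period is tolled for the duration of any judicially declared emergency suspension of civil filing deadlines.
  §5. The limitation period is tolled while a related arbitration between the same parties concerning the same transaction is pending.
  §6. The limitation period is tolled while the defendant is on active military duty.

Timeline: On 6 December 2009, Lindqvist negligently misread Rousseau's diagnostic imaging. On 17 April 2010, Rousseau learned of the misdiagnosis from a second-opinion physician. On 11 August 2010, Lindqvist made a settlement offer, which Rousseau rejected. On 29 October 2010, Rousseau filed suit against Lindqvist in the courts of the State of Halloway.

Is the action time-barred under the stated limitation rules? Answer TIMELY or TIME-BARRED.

The claim did not accrue until Rousseau discovered the injury on 17 April 2010; the 6 December 2009 act date does not start the clock under the stated rule.
Adding the 8 months base period to 17 April 2010 gives a deadline of 17 December 2010, before any tolling.
None of the other events listed affects the running of the period under the stated rules.
The 29 October 2010 filing precedes the 17 December 2010 deadline; the claim is timely.

TIMELY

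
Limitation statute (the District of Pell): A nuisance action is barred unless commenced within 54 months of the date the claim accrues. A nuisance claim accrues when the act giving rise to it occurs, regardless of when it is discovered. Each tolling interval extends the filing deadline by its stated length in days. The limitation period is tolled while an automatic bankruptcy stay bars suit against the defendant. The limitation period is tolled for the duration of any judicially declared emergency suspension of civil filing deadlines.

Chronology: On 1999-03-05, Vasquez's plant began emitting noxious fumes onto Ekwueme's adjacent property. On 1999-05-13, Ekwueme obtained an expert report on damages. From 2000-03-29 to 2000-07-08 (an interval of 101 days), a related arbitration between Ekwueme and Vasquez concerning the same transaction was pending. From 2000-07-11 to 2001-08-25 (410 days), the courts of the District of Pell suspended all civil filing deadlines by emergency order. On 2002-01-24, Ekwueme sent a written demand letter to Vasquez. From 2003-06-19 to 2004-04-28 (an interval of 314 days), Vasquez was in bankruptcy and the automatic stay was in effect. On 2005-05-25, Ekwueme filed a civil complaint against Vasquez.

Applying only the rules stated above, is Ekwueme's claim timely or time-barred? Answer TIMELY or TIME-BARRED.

The limitation period began to run on 1999-03-05.
Adding the 54 months base period to 1999-03-05 gives a deadline of 2003-09-05, before any tolling.
Because the emergency suspension of filing deadlines ran from 2000-07-11 to 2001-08-25, the deadline is extended by 410 days to 2004-10-19.
Because the automatic bankruptcy stay ran from 2003-06-19 to 2004-04-28, the deadline is extended by 314 days to 2005-08-29.
The pending related arbitration from 2000-03-29 to 2000-07-08 does not toll the period, because no stated rule makes a pending arbitration a tolling event.
Nothing else in the chronology tolls or restarts the period.
Ekwueme filed on 2005-05-25, before the 2005-08-29 deadline, so the action is timely.

TIMELY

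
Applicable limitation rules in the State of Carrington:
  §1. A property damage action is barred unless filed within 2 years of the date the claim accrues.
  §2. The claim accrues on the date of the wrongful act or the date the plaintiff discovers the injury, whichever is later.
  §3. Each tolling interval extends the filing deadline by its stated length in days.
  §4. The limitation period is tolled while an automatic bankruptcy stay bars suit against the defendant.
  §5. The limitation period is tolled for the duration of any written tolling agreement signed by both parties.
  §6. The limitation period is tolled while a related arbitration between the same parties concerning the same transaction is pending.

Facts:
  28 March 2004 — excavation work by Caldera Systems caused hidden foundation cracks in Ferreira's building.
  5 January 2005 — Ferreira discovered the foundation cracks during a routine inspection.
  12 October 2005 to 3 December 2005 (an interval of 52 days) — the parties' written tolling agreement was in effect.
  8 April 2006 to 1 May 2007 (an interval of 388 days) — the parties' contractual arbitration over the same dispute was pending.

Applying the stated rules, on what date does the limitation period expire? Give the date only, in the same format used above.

20 March 2008

The claim accrued on 5 January 2005 — the later of the 28 March 2004 act and the 5 January 2005 discovery.
Adding the 2 years base period to 5 January 2005 gives a deadline of 5 January 2007, before any tolling.
The period was tolled for 52 days by the written tolling agreement (12 October 2005 to 3 December 2005), pushing the deadline to 26 February 2007.
The period was tolled for 388 days by the pending related arbitration (8 April 2006 to 1 May 2007), pushing the deadline to 20 March 2008.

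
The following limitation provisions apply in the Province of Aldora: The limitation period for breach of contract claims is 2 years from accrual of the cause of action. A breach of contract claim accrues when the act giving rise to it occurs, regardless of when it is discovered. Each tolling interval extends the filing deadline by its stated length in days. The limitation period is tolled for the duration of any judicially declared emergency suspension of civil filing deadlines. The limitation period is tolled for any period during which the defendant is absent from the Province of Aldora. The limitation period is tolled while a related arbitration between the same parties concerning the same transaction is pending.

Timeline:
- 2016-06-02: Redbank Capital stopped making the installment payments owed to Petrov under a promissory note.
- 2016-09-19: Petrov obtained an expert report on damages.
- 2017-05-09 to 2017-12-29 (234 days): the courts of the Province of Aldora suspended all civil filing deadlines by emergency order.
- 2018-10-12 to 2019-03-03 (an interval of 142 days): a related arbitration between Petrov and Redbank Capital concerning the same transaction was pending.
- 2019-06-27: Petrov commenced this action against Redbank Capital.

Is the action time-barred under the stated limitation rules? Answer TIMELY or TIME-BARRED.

The claim accrued on 2016-06-02, when the wrongful act occurred.
Adding the 2 years base period to 2016-06-02 gives a deadline of 2018-06-02, before any tolling.
Because the emergency suspension of filing deadlines ran from 2017-05-09 to 2017-12-29, the deadline is extended by 234 days to 2019-01-22.
The period was tolled for 142 days by the pending related arbitration (2018-10-12 to 2019-03-03), pushing the deadline to 2019-06-13.
None of the other events listed affects the running of the period under the stated rules.
Filing on 2019-06-27 missed the 2019-06-13 deadline — the action is time-barred.

TIME-BARRED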